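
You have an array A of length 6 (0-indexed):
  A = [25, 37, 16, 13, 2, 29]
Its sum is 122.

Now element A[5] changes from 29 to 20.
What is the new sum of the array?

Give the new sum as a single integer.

Answer: 113

Derivation:
Old value at index 5: 29
New value at index 5: 20
Delta = 20 - 29 = -9
New sum = old_sum + delta = 122 + (-9) = 113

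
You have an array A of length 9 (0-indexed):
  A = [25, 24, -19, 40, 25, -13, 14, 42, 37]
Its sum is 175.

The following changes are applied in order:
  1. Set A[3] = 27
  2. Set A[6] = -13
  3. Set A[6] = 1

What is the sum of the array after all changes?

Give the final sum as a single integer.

Initial sum: 175
Change 1: A[3] 40 -> 27, delta = -13, sum = 162
Change 2: A[6] 14 -> -13, delta = -27, sum = 135
Change 3: A[6] -13 -> 1, delta = 14, sum = 149

Answer: 149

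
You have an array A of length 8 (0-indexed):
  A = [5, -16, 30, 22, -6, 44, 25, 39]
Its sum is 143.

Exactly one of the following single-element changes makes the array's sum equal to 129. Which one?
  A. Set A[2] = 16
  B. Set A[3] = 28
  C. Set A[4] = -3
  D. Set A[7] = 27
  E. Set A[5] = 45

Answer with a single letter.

Answer: A

Derivation:
Option A: A[2] 30->16, delta=-14, new_sum=143+(-14)=129 <-- matches target
Option B: A[3] 22->28, delta=6, new_sum=143+(6)=149
Option C: A[4] -6->-3, delta=3, new_sum=143+(3)=146
Option D: A[7] 39->27, delta=-12, new_sum=143+(-12)=131
Option E: A[5] 44->45, delta=1, new_sum=143+(1)=144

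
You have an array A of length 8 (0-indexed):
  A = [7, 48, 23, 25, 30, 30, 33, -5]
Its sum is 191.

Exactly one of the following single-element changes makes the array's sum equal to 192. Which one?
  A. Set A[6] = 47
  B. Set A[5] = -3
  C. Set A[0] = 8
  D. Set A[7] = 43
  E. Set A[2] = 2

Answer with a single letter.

Answer: C

Derivation:
Option A: A[6] 33->47, delta=14, new_sum=191+(14)=205
Option B: A[5] 30->-3, delta=-33, new_sum=191+(-33)=158
Option C: A[0] 7->8, delta=1, new_sum=191+(1)=192 <-- matches target
Option D: A[7] -5->43, delta=48, new_sum=191+(48)=239
Option E: A[2] 23->2, delta=-21, new_sum=191+(-21)=170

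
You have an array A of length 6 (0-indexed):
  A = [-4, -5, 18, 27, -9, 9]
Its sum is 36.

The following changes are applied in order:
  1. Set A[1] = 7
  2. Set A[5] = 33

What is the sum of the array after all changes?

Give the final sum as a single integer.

Answer: 72

Derivation:
Initial sum: 36
Change 1: A[1] -5 -> 7, delta = 12, sum = 48
Change 2: A[5] 9 -> 33, delta = 24, sum = 72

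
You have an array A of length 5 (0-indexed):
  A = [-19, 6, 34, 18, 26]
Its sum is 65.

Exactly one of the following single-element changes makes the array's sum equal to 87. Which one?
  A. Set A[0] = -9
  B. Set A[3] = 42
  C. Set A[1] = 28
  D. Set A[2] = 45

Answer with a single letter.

Answer: C

Derivation:
Option A: A[0] -19->-9, delta=10, new_sum=65+(10)=75
Option B: A[3] 18->42, delta=24, new_sum=65+(24)=89
Option C: A[1] 6->28, delta=22, new_sum=65+(22)=87 <-- matches target
Option D: A[2] 34->45, delta=11, new_sum=65+(11)=76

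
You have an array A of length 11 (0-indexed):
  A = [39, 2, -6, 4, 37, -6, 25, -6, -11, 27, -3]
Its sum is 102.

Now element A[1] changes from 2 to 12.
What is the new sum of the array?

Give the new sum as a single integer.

Answer: 112

Derivation:
Old value at index 1: 2
New value at index 1: 12
Delta = 12 - 2 = 10
New sum = old_sum + delta = 102 + (10) = 112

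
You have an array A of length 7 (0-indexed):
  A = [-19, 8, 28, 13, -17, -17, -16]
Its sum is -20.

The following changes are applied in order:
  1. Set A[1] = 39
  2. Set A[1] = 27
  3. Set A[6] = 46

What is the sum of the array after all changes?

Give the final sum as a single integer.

Initial sum: -20
Change 1: A[1] 8 -> 39, delta = 31, sum = 11
Change 2: A[1] 39 -> 27, delta = -12, sum = -1
Change 3: A[6] -16 -> 46, delta = 62, sum = 61

Answer: 61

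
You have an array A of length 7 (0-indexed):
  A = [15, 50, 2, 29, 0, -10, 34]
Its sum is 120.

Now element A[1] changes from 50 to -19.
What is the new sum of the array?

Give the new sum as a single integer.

Answer: 51

Derivation:
Old value at index 1: 50
New value at index 1: -19
Delta = -19 - 50 = -69
New sum = old_sum + delta = 120 + (-69) = 51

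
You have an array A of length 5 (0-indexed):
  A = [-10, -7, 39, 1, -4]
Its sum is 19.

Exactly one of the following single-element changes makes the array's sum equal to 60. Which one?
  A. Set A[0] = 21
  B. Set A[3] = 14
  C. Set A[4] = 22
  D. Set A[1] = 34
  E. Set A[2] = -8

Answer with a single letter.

Option A: A[0] -10->21, delta=31, new_sum=19+(31)=50
Option B: A[3] 1->14, delta=13, new_sum=19+(13)=32
Option C: A[4] -4->22, delta=26, new_sum=19+(26)=45
Option D: A[1] -7->34, delta=41, new_sum=19+(41)=60 <-- matches target
Option E: A[2] 39->-8, delta=-47, new_sum=19+(-47)=-28

Answer: D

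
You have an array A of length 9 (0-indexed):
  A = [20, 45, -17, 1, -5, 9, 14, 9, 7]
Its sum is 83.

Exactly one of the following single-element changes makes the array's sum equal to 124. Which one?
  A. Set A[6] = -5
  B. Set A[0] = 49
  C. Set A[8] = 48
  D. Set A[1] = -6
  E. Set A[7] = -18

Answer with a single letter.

Option A: A[6] 14->-5, delta=-19, new_sum=83+(-19)=64
Option B: A[0] 20->49, delta=29, new_sum=83+(29)=112
Option C: A[8] 7->48, delta=41, new_sum=83+(41)=124 <-- matches target
Option D: A[1] 45->-6, delta=-51, new_sum=83+(-51)=32
Option E: A[7] 9->-18, delta=-27, new_sum=83+(-27)=56

Answer: C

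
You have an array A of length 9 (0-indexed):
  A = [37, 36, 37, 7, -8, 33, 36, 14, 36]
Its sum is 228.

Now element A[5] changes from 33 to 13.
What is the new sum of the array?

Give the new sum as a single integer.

Answer: 208

Derivation:
Old value at index 5: 33
New value at index 5: 13
Delta = 13 - 33 = -20
New sum = old_sum + delta = 228 + (-20) = 208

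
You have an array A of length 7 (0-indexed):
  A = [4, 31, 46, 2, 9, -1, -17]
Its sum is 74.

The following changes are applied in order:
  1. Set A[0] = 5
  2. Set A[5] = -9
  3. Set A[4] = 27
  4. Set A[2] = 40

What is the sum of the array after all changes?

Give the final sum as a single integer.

Initial sum: 74
Change 1: A[0] 4 -> 5, delta = 1, sum = 75
Change 2: A[5] -1 -> -9, delta = -8, sum = 67
Change 3: A[4] 9 -> 27, delta = 18, sum = 85
Change 4: A[2] 46 -> 40, delta = -6, sum = 79

Answer: 79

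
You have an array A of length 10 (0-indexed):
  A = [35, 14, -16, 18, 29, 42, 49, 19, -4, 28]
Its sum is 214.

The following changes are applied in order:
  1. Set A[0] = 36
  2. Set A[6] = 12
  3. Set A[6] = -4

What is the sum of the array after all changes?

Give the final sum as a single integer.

Answer: 162

Derivation:
Initial sum: 214
Change 1: A[0] 35 -> 36, delta = 1, sum = 215
Change 2: A[6] 49 -> 12, delta = -37, sum = 178
Change 3: A[6] 12 -> -4, delta = -16, sum = 162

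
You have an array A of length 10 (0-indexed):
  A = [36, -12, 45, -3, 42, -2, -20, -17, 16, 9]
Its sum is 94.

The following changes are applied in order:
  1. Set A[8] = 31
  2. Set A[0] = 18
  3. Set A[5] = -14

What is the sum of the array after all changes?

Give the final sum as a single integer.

Answer: 79

Derivation:
Initial sum: 94
Change 1: A[8] 16 -> 31, delta = 15, sum = 109
Change 2: A[0] 36 -> 18, delta = -18, sum = 91
Change 3: A[5] -2 -> -14, delta = -12, sum = 79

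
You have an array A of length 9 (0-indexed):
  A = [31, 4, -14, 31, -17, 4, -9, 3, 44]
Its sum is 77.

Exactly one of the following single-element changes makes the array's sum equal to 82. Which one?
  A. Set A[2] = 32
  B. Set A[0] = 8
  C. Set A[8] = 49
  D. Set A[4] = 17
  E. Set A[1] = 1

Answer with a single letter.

Answer: C

Derivation:
Option A: A[2] -14->32, delta=46, new_sum=77+(46)=123
Option B: A[0] 31->8, delta=-23, new_sum=77+(-23)=54
Option C: A[8] 44->49, delta=5, new_sum=77+(5)=82 <-- matches target
Option D: A[4] -17->17, delta=34, new_sum=77+(34)=111
Option E: A[1] 4->1, delta=-3, new_sum=77+(-3)=74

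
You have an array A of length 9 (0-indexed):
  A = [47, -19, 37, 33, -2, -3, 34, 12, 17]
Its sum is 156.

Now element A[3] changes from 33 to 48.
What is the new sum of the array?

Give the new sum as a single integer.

Old value at index 3: 33
New value at index 3: 48
Delta = 48 - 33 = 15
New sum = old_sum + delta = 156 + (15) = 171

Answer: 171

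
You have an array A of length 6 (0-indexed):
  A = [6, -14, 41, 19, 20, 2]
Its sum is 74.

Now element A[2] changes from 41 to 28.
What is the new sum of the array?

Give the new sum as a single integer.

Answer: 61

Derivation:
Old value at index 2: 41
New value at index 2: 28
Delta = 28 - 41 = -13
New sum = old_sum + delta = 74 + (-13) = 61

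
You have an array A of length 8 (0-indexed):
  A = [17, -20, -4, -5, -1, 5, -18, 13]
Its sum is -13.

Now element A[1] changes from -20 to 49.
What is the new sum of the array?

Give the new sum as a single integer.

Answer: 56

Derivation:
Old value at index 1: -20
New value at index 1: 49
Delta = 49 - -20 = 69
New sum = old_sum + delta = -13 + (69) = 56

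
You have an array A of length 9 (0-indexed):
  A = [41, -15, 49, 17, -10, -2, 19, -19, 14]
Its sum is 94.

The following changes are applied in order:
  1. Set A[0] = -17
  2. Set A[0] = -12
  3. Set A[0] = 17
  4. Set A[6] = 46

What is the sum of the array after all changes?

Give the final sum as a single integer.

Initial sum: 94
Change 1: A[0] 41 -> -17, delta = -58, sum = 36
Change 2: A[0] -17 -> -12, delta = 5, sum = 41
Change 3: A[0] -12 -> 17, delta = 29, sum = 70
Change 4: A[6] 19 -> 46, delta = 27, sum = 97

Answer: 97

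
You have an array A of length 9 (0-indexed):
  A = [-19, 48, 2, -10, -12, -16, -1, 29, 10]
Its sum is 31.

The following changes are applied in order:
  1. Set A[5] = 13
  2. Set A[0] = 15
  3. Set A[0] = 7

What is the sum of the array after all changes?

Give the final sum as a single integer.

Initial sum: 31
Change 1: A[5] -16 -> 13, delta = 29, sum = 60
Change 2: A[0] -19 -> 15, delta = 34, sum = 94
Change 3: A[0] 15 -> 7, delta = -8, sum = 86

Answer: 86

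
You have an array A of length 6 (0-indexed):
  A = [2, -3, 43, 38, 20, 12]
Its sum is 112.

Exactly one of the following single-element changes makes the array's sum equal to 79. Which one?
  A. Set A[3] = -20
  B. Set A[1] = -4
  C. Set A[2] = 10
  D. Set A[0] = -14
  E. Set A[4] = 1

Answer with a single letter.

Option A: A[3] 38->-20, delta=-58, new_sum=112+(-58)=54
Option B: A[1] -3->-4, delta=-1, new_sum=112+(-1)=111
Option C: A[2] 43->10, delta=-33, new_sum=112+(-33)=79 <-- matches target
Option D: A[0] 2->-14, delta=-16, new_sum=112+(-16)=96
Option E: A[4] 20->1, delta=-19, new_sum=112+(-19)=93

Answer: C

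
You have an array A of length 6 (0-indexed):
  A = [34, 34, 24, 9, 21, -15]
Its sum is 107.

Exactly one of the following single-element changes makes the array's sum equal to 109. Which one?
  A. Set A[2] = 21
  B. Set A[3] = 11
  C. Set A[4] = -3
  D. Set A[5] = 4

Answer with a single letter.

Answer: B

Derivation:
Option A: A[2] 24->21, delta=-3, new_sum=107+(-3)=104
Option B: A[3] 9->11, delta=2, new_sum=107+(2)=109 <-- matches target
Option C: A[4] 21->-3, delta=-24, new_sum=107+(-24)=83
Option D: A[5] -15->4, delta=19, new_sum=107+(19)=126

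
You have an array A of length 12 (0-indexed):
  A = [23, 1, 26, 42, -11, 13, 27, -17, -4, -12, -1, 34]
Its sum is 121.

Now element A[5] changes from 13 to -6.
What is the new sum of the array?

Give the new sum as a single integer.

Old value at index 5: 13
New value at index 5: -6
Delta = -6 - 13 = -19
New sum = old_sum + delta = 121 + (-19) = 102

Answer: 102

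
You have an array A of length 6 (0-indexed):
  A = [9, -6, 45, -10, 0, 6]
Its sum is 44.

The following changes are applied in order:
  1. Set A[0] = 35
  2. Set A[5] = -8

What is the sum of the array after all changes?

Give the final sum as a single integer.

Initial sum: 44
Change 1: A[0] 9 -> 35, delta = 26, sum = 70
Change 2: A[5] 6 -> -8, delta = -14, sum = 56

Answer: 56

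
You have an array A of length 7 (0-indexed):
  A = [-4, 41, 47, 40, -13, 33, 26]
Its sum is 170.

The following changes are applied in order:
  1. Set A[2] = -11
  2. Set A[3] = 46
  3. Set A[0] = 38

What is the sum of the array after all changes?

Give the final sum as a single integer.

Initial sum: 170
Change 1: A[2] 47 -> -11, delta = -58, sum = 112
Change 2: A[3] 40 -> 46, delta = 6, sum = 118
Change 3: A[0] -4 -> 38, delta = 42, sum = 160

Answer: 160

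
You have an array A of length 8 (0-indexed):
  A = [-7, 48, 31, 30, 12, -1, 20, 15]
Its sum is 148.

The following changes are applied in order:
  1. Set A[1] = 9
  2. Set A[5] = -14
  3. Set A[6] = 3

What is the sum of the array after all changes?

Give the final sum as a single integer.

Answer: 79

Derivation:
Initial sum: 148
Change 1: A[1] 48 -> 9, delta = -39, sum = 109
Change 2: A[5] -1 -> -14, delta = -13, sum = 96
Change 3: A[6] 20 -> 3, delta = -17, sum = 79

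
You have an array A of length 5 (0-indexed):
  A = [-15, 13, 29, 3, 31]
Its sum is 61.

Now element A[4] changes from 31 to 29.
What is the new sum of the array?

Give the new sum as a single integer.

Answer: 59

Derivation:
Old value at index 4: 31
New value at index 4: 29
Delta = 29 - 31 = -2
New sum = old_sum + delta = 61 + (-2) = 59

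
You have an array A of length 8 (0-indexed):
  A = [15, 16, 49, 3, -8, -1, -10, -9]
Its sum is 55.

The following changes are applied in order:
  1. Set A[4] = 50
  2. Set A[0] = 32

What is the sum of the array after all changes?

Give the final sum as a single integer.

Answer: 130

Derivation:
Initial sum: 55
Change 1: A[4] -8 -> 50, delta = 58, sum = 113
Change 2: A[0] 15 -> 32, delta = 17, sum = 130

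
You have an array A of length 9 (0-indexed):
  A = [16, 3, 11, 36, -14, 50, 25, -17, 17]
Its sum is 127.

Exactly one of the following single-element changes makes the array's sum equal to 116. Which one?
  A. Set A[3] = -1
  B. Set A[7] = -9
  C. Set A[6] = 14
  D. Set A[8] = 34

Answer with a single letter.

Answer: C

Derivation:
Option A: A[3] 36->-1, delta=-37, new_sum=127+(-37)=90
Option B: A[7] -17->-9, delta=8, new_sum=127+(8)=135
Option C: A[6] 25->14, delta=-11, new_sum=127+(-11)=116 <-- matches target
Option D: A[8] 17->34, delta=17, new_sum=127+(17)=144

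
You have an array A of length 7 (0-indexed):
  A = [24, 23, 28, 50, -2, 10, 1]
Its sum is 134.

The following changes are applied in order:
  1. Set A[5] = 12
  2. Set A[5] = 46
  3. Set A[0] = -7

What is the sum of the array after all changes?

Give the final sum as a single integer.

Answer: 139

Derivation:
Initial sum: 134
Change 1: A[5] 10 -> 12, delta = 2, sum = 136
Change 2: A[5] 12 -> 46, delta = 34, sum = 170
Change 3: A[0] 24 -> -7, delta = -31, sum = 139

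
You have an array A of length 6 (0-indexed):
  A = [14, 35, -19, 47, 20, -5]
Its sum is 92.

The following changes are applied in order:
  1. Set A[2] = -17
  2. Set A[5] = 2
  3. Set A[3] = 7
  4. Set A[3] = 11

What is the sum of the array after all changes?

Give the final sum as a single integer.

Initial sum: 92
Change 1: A[2] -19 -> -17, delta = 2, sum = 94
Change 2: A[5] -5 -> 2, delta = 7, sum = 101
Change 3: A[3] 47 -> 7, delta = -40, sum = 61
Change 4: A[3] 7 -> 11, delta = 4, sum = 65

Answer: 65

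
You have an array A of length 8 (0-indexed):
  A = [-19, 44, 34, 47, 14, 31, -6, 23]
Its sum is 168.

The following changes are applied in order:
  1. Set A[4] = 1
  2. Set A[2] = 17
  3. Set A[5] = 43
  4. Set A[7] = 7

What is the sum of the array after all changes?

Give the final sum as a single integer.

Initial sum: 168
Change 1: A[4] 14 -> 1, delta = -13, sum = 155
Change 2: A[2] 34 -> 17, delta = -17, sum = 138
Change 3: A[5] 31 -> 43, delta = 12, sum = 150
Change 4: A[7] 23 -> 7, delta = -16, sum = 134

Answer: 134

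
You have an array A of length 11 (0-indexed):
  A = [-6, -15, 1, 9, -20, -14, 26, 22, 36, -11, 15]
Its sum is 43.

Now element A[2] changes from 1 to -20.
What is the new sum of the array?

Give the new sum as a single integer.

Answer: 22

Derivation:
Old value at index 2: 1
New value at index 2: -20
Delta = -20 - 1 = -21
New sum = old_sum + delta = 43 + (-21) = 22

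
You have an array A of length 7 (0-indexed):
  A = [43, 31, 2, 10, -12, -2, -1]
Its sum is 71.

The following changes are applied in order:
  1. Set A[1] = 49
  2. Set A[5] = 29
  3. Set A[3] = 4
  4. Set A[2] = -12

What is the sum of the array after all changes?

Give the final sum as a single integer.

Answer: 100

Derivation:
Initial sum: 71
Change 1: A[1] 31 -> 49, delta = 18, sum = 89
Change 2: A[5] -2 -> 29, delta = 31, sum = 120
Change 3: A[3] 10 -> 4, delta = -6, sum = 114
Change 4: A[2] 2 -> -12, delta = -14, sum = 100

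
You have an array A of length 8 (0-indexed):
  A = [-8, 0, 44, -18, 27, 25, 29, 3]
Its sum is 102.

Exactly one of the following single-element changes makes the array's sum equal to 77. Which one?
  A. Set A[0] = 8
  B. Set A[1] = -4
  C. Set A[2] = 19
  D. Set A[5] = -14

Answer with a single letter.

Answer: C

Derivation:
Option A: A[0] -8->8, delta=16, new_sum=102+(16)=118
Option B: A[1] 0->-4, delta=-4, new_sum=102+(-4)=98
Option C: A[2] 44->19, delta=-25, new_sum=102+(-25)=77 <-- matches target
Option D: A[5] 25->-14, delta=-39, new_sum=102+(-39)=63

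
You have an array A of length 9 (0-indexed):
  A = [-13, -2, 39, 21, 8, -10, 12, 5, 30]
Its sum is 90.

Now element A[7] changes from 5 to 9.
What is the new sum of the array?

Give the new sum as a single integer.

Answer: 94

Derivation:
Old value at index 7: 5
New value at index 7: 9
Delta = 9 - 5 = 4
New sum = old_sum + delta = 90 + (4) = 94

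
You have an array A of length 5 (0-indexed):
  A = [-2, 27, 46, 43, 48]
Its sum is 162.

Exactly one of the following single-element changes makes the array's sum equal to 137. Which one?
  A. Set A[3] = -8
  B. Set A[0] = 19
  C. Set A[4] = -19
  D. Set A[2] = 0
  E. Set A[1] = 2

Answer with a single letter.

Answer: E

Derivation:
Option A: A[3] 43->-8, delta=-51, new_sum=162+(-51)=111
Option B: A[0] -2->19, delta=21, new_sum=162+(21)=183
Option C: A[4] 48->-19, delta=-67, new_sum=162+(-67)=95
Option D: A[2] 46->0, delta=-46, new_sum=162+(-46)=116
Option E: A[1] 27->2, delta=-25, new_sum=162+(-25)=137 <-- matches target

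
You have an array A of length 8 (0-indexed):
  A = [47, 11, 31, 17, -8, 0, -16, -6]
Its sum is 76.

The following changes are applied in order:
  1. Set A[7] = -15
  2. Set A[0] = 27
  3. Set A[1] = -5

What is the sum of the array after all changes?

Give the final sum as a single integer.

Answer: 31

Derivation:
Initial sum: 76
Change 1: A[7] -6 -> -15, delta = -9, sum = 67
Change 2: A[0] 47 -> 27, delta = -20, sum = 47
Change 3: A[1] 11 -> -5, delta = -16, sum = 31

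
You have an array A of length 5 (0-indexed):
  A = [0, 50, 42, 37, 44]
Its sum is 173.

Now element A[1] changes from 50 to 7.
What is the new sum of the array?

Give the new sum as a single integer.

Answer: 130

Derivation:
Old value at index 1: 50
New value at index 1: 7
Delta = 7 - 50 = -43
New sum = old_sum + delta = 173 + (-43) = 130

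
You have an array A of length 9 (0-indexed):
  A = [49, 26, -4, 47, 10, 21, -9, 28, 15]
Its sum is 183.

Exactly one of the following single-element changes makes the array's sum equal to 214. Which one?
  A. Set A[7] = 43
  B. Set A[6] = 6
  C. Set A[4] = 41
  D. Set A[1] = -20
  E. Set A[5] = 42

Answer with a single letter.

Option A: A[7] 28->43, delta=15, new_sum=183+(15)=198
Option B: A[6] -9->6, delta=15, new_sum=183+(15)=198
Option C: A[4] 10->41, delta=31, new_sum=183+(31)=214 <-- matches target
Option D: A[1] 26->-20, delta=-46, new_sum=183+(-46)=137
Option E: A[5] 21->42, delta=21, new_sum=183+(21)=204

Answer: C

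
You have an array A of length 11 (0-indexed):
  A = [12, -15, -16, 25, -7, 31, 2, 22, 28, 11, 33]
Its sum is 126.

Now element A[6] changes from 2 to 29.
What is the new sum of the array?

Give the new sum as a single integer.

Answer: 153

Derivation:
Old value at index 6: 2
New value at index 6: 29
Delta = 29 - 2 = 27
New sum = old_sum + delta = 126 + (27) = 153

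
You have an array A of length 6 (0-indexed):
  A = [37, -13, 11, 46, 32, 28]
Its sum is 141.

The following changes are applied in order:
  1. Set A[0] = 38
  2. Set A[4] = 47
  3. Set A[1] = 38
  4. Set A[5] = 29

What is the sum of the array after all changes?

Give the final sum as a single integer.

Answer: 209

Derivation:
Initial sum: 141
Change 1: A[0] 37 -> 38, delta = 1, sum = 142
Change 2: A[4] 32 -> 47, delta = 15, sum = 157
Change 3: A[1] -13 -> 38, delta = 51, sum = 208
Change 4: A[5] 28 -> 29, delta = 1, sum = 209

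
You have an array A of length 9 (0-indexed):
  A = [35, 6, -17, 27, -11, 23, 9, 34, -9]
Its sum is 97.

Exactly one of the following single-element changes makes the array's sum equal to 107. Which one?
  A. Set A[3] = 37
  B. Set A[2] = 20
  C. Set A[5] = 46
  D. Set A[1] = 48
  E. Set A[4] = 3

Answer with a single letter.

Answer: A

Derivation:
Option A: A[3] 27->37, delta=10, new_sum=97+(10)=107 <-- matches target
Option B: A[2] -17->20, delta=37, new_sum=97+(37)=134
Option C: A[5] 23->46, delta=23, new_sum=97+(23)=120
Option D: A[1] 6->48, delta=42, new_sum=97+(42)=139
Option E: A[4] -11->3, delta=14, new_sum=97+(14)=111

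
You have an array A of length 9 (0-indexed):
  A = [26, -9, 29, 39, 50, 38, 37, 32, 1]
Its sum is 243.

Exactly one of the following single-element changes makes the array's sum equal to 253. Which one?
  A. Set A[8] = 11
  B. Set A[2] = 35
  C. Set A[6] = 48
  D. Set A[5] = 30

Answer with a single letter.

Answer: A

Derivation:
Option A: A[8] 1->11, delta=10, new_sum=243+(10)=253 <-- matches target
Option B: A[2] 29->35, delta=6, new_sum=243+(6)=249
Option C: A[6] 37->48, delta=11, new_sum=243+(11)=254
Option D: A[5] 38->30, delta=-8, new_sum=243+(-8)=235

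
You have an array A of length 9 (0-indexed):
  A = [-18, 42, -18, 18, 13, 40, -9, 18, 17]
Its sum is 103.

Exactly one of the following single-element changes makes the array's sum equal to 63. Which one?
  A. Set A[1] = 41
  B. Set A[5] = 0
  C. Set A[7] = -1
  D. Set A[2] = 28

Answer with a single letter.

Option A: A[1] 42->41, delta=-1, new_sum=103+(-1)=102
Option B: A[5] 40->0, delta=-40, new_sum=103+(-40)=63 <-- matches target
Option C: A[7] 18->-1, delta=-19, new_sum=103+(-19)=84
Option D: A[2] -18->28, delta=46, new_sum=103+(46)=149

Answer: B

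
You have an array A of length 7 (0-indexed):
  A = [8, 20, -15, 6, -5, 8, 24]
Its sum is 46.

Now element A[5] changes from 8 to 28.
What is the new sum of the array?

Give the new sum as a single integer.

Answer: 66

Derivation:
Old value at index 5: 8
New value at index 5: 28
Delta = 28 - 8 = 20
New sum = old_sum + delta = 46 + (20) = 66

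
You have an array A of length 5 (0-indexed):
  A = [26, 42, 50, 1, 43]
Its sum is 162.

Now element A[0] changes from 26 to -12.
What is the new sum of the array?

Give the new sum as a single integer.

Answer: 124

Derivation:
Old value at index 0: 26
New value at index 0: -12
Delta = -12 - 26 = -38
New sum = old_sum + delta = 162 + (-38) = 124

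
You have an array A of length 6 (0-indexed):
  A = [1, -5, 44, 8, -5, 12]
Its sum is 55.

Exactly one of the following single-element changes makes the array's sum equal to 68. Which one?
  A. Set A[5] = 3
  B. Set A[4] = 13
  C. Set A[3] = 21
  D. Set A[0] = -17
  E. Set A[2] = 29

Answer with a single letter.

Option A: A[5] 12->3, delta=-9, new_sum=55+(-9)=46
Option B: A[4] -5->13, delta=18, new_sum=55+(18)=73
Option C: A[3] 8->21, delta=13, new_sum=55+(13)=68 <-- matches target
Option D: A[0] 1->-17, delta=-18, new_sum=55+(-18)=37
Option E: A[2] 44->29, delta=-15, new_sum=55+(-15)=40

Answer: C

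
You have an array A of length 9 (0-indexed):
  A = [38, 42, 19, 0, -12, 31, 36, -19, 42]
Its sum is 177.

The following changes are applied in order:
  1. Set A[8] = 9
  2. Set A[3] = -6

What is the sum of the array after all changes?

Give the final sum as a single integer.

Initial sum: 177
Change 1: A[8] 42 -> 9, delta = -33, sum = 144
Change 2: A[3] 0 -> -6, delta = -6, sum = 138

Answer: 138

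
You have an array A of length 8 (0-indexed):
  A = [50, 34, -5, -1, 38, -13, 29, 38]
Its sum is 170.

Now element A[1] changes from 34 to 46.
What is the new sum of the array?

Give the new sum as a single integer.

Answer: 182

Derivation:
Old value at index 1: 34
New value at index 1: 46
Delta = 46 - 34 = 12
New sum = old_sum + delta = 170 + (12) = 182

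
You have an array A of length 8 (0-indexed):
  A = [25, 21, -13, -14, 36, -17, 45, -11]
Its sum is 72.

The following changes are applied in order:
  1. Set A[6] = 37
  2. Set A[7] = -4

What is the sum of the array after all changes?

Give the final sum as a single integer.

Initial sum: 72
Change 1: A[6] 45 -> 37, delta = -8, sum = 64
Change 2: A[7] -11 -> -4, delta = 7, sum = 71

Answer: 71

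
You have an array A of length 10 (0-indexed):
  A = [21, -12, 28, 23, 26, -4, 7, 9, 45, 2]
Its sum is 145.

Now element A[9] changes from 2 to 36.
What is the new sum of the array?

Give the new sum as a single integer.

Answer: 179

Derivation:
Old value at index 9: 2
New value at index 9: 36
Delta = 36 - 2 = 34
New sum = old_sum + delta = 145 + (34) = 179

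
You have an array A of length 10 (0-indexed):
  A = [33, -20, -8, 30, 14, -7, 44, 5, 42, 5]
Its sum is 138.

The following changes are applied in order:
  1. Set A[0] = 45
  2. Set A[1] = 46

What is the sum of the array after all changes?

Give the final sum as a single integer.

Initial sum: 138
Change 1: A[0] 33 -> 45, delta = 12, sum = 150
Change 2: A[1] -20 -> 46, delta = 66, sum = 216

Answer: 216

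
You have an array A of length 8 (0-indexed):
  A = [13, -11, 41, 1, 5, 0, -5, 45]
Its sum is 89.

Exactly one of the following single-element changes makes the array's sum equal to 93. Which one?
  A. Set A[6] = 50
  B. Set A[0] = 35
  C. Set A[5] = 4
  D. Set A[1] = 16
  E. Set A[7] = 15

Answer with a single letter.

Answer: C

Derivation:
Option A: A[6] -5->50, delta=55, new_sum=89+(55)=144
Option B: A[0] 13->35, delta=22, new_sum=89+(22)=111
Option C: A[5] 0->4, delta=4, new_sum=89+(4)=93 <-- matches target
Option D: A[1] -11->16, delta=27, new_sum=89+(27)=116
Option E: A[7] 45->15, delta=-30, new_sum=89+(-30)=59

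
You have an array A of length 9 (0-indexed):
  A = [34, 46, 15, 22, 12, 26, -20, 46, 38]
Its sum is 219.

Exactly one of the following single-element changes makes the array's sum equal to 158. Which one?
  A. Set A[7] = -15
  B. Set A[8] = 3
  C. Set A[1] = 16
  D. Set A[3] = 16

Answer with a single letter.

Option A: A[7] 46->-15, delta=-61, new_sum=219+(-61)=158 <-- matches target
Option B: A[8] 38->3, delta=-35, new_sum=219+(-35)=184
Option C: A[1] 46->16, delta=-30, new_sum=219+(-30)=189
Option D: A[3] 22->16, delta=-6, new_sum=219+(-6)=213

Answer: A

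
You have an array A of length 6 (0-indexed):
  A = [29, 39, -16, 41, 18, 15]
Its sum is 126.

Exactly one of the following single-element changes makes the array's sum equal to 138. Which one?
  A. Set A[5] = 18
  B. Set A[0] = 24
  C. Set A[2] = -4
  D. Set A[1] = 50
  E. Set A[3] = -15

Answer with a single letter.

Option A: A[5] 15->18, delta=3, new_sum=126+(3)=129
Option B: A[0] 29->24, delta=-5, new_sum=126+(-5)=121
Option C: A[2] -16->-4, delta=12, new_sum=126+(12)=138 <-- matches target
Option D: A[1] 39->50, delta=11, new_sum=126+(11)=137
Option E: A[3] 41->-15, delta=-56, new_sum=126+(-56)=70

Answer: C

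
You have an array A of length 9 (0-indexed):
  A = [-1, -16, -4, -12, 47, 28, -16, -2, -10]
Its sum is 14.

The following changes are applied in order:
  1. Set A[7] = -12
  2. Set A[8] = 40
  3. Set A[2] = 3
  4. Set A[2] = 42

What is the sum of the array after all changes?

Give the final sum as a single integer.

Answer: 100

Derivation:
Initial sum: 14
Change 1: A[7] -2 -> -12, delta = -10, sum = 4
Change 2: A[8] -10 -> 40, delta = 50, sum = 54
Change 3: A[2] -4 -> 3, delta = 7, sum = 61
Change 4: A[2] 3 -> 42, delta = 39, sum = 100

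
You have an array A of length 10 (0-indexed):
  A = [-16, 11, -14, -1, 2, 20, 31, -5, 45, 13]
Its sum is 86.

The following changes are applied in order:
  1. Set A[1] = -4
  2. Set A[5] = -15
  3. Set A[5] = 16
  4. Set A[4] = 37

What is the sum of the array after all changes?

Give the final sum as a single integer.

Answer: 102

Derivation:
Initial sum: 86
Change 1: A[1] 11 -> -4, delta = -15, sum = 71
Change 2: A[5] 20 -> -15, delta = -35, sum = 36
Change 3: A[5] -15 -> 16, delta = 31, sum = 67
Change 4: A[4] 2 -> 37, delta = 35, sum = 102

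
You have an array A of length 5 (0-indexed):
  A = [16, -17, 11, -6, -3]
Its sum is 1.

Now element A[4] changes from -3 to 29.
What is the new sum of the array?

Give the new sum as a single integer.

Old value at index 4: -3
New value at index 4: 29
Delta = 29 - -3 = 32
New sum = old_sum + delta = 1 + (32) = 33

Answer: 33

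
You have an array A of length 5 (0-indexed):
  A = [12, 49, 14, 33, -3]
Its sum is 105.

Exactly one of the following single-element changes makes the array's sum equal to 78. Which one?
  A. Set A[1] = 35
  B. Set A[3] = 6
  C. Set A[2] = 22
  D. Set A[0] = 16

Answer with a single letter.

Option A: A[1] 49->35, delta=-14, new_sum=105+(-14)=91
Option B: A[3] 33->6, delta=-27, new_sum=105+(-27)=78 <-- matches target
Option C: A[2] 14->22, delta=8, new_sum=105+(8)=113
Option D: A[0] 12->16, delta=4, new_sum=105+(4)=109

Answer: B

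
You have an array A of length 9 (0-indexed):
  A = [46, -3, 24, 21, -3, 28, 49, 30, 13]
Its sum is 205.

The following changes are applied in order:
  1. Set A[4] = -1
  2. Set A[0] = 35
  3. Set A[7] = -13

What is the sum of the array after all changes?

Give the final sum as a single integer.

Answer: 153

Derivation:
Initial sum: 205
Change 1: A[4] -3 -> -1, delta = 2, sum = 207
Change 2: A[0] 46 -> 35, delta = -11, sum = 196
Change 3: A[7] 30 -> -13, delta = -43, sum = 153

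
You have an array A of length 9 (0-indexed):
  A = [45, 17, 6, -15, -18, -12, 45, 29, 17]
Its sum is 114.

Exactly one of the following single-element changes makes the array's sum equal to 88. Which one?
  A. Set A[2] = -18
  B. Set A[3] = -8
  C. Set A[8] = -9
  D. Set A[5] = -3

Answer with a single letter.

Answer: C

Derivation:
Option A: A[2] 6->-18, delta=-24, new_sum=114+(-24)=90
Option B: A[3] -15->-8, delta=7, new_sum=114+(7)=121
Option C: A[8] 17->-9, delta=-26, new_sum=114+(-26)=88 <-- matches target
Option D: A[5] -12->-3, delta=9, new_sum=114+(9)=123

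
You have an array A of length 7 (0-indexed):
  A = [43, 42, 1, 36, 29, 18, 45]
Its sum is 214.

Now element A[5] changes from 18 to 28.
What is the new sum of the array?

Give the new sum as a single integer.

Answer: 224

Derivation:
Old value at index 5: 18
New value at index 5: 28
Delta = 28 - 18 = 10
New sum = old_sum + delta = 214 + (10) = 224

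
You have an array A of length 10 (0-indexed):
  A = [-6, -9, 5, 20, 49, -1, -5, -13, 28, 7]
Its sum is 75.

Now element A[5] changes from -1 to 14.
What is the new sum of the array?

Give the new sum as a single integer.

Old value at index 5: -1
New value at index 5: 14
Delta = 14 - -1 = 15
New sum = old_sum + delta = 75 + (15) = 90

Answer: 90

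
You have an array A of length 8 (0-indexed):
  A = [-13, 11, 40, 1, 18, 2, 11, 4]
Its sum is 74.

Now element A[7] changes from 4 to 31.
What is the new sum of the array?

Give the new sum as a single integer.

Answer: 101

Derivation:
Old value at index 7: 4
New value at index 7: 31
Delta = 31 - 4 = 27
New sum = old_sum + delta = 74 + (27) = 101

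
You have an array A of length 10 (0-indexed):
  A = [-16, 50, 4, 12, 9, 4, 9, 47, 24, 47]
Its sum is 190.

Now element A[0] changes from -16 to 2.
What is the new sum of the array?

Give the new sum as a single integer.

Answer: 208

Derivation:
Old value at index 0: -16
New value at index 0: 2
Delta = 2 - -16 = 18
New sum = old_sum + delta = 190 + (18) = 208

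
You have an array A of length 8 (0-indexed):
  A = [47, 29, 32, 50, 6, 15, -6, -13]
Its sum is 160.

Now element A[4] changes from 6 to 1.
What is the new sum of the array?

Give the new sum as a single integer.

Answer: 155

Derivation:
Old value at index 4: 6
New value at index 4: 1
Delta = 1 - 6 = -5
New sum = old_sum + delta = 160 + (-5) = 155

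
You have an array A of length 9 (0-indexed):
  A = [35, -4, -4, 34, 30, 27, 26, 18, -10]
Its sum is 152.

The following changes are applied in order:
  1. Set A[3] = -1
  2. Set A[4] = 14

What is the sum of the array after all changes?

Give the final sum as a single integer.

Initial sum: 152
Change 1: A[3] 34 -> -1, delta = -35, sum = 117
Change 2: A[4] 30 -> 14, delta = -16, sum = 101

Answer: 101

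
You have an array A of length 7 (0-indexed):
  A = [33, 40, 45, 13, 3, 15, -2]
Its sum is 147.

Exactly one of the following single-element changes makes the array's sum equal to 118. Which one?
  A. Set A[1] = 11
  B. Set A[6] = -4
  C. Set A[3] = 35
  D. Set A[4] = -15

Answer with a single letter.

Answer: A

Derivation:
Option A: A[1] 40->11, delta=-29, new_sum=147+(-29)=118 <-- matches target
Option B: A[6] -2->-4, delta=-2, new_sum=147+(-2)=145
Option C: A[3] 13->35, delta=22, new_sum=147+(22)=169
Option D: A[4] 3->-15, delta=-18, new_sum=147+(-18)=129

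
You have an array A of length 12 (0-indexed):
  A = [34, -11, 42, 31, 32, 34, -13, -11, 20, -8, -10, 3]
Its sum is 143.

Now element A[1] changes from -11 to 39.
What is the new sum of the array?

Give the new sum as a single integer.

Old value at index 1: -11
New value at index 1: 39
Delta = 39 - -11 = 50
New sum = old_sum + delta = 143 + (50) = 193

Answer: 193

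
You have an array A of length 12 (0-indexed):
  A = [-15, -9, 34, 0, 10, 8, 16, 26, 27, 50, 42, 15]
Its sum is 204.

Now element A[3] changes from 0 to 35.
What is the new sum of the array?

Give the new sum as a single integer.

Answer: 239

Derivation:
Old value at index 3: 0
New value at index 3: 35
Delta = 35 - 0 = 35
New sum = old_sum + delta = 204 + (35) = 239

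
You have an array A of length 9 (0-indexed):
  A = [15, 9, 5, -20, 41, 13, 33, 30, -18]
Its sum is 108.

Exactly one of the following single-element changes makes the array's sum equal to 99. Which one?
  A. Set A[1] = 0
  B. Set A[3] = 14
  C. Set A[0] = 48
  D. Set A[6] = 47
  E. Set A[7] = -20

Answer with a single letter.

Answer: A

Derivation:
Option A: A[1] 9->0, delta=-9, new_sum=108+(-9)=99 <-- matches target
Option B: A[3] -20->14, delta=34, new_sum=108+(34)=142
Option C: A[0] 15->48, delta=33, new_sum=108+(33)=141
Option D: A[6] 33->47, delta=14, new_sum=108+(14)=122
Option E: A[7] 30->-20, delta=-50, new_sum=108+(-50)=58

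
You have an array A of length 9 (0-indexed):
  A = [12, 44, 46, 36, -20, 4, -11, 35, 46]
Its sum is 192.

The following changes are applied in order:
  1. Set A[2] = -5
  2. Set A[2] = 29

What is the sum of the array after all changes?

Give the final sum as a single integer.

Initial sum: 192
Change 1: A[2] 46 -> -5, delta = -51, sum = 141
Change 2: A[2] -5 -> 29, delta = 34, sum = 175

Answer: 175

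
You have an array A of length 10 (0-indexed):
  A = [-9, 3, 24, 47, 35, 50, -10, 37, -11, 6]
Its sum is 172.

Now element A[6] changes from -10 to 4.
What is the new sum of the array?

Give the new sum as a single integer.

Answer: 186

Derivation:
Old value at index 6: -10
New value at index 6: 4
Delta = 4 - -10 = 14
New sum = old_sum + delta = 172 + (14) = 186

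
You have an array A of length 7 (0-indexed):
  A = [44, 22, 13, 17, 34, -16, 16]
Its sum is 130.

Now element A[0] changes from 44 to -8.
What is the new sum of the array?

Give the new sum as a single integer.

Answer: 78

Derivation:
Old value at index 0: 44
New value at index 0: -8
Delta = -8 - 44 = -52
New sum = old_sum + delta = 130 + (-52) = 78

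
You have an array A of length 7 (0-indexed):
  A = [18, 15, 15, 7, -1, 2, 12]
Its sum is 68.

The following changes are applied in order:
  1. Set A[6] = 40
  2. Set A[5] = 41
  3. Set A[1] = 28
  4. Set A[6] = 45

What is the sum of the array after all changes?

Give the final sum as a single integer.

Answer: 153

Derivation:
Initial sum: 68
Change 1: A[6] 12 -> 40, delta = 28, sum = 96
Change 2: A[5] 2 -> 41, delta = 39, sum = 135
Change 3: A[1] 15 -> 28, delta = 13, sum = 148
Change 4: A[6] 40 -> 45, delta = 5, sum = 153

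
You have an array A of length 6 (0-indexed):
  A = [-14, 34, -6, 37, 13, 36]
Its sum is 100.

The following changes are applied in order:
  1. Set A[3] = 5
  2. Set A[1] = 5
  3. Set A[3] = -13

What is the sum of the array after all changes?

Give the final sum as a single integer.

Answer: 21

Derivation:
Initial sum: 100
Change 1: A[3] 37 -> 5, delta = -32, sum = 68
Change 2: A[1] 34 -> 5, delta = -29, sum = 39
Change 3: A[3] 5 -> -13, delta = -18, sum = 21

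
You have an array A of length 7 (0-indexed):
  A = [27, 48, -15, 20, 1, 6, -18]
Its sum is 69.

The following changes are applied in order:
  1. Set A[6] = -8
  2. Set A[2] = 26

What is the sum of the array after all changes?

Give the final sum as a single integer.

Initial sum: 69
Change 1: A[6] -18 -> -8, delta = 10, sum = 79
Change 2: A[2] -15 -> 26, delta = 41, sum = 120

Answer: 120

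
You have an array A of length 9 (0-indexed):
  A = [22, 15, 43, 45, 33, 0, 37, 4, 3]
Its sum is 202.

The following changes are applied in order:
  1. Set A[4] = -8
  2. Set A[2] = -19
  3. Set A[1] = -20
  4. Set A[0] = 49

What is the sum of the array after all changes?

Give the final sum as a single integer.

Answer: 91

Derivation:
Initial sum: 202
Change 1: A[4] 33 -> -8, delta = -41, sum = 161
Change 2: A[2] 43 -> -19, delta = -62, sum = 99
Change 3: A[1] 15 -> -20, delta = -35, sum = 64
Change 4: A[0] 22 -> 49, delta = 27, sum = 91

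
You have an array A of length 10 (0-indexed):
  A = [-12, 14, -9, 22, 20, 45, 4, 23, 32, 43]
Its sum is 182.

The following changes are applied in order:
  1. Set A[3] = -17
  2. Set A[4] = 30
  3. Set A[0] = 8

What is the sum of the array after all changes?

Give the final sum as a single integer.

Initial sum: 182
Change 1: A[3] 22 -> -17, delta = -39, sum = 143
Change 2: A[4] 20 -> 30, delta = 10, sum = 153
Change 3: A[0] -12 -> 8, delta = 20, sum = 173

Answer: 173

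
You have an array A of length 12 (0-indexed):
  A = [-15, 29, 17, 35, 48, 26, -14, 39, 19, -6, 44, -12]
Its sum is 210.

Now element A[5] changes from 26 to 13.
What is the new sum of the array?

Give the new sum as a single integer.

Answer: 197

Derivation:
Old value at index 5: 26
New value at index 5: 13
Delta = 13 - 26 = -13
New sum = old_sum + delta = 210 + (-13) = 197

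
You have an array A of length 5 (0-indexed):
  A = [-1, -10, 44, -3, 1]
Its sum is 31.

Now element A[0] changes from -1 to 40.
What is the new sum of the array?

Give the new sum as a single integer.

Answer: 72

Derivation:
Old value at index 0: -1
New value at index 0: 40
Delta = 40 - -1 = 41
New sum = old_sum + delta = 31 + (41) = 72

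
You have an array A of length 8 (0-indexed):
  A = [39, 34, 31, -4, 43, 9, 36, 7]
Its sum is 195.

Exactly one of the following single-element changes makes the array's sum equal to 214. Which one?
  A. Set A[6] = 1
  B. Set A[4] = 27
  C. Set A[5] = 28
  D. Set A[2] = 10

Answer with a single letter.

Answer: C

Derivation:
Option A: A[6] 36->1, delta=-35, new_sum=195+(-35)=160
Option B: A[4] 43->27, delta=-16, new_sum=195+(-16)=179
Option C: A[5] 9->28, delta=19, new_sum=195+(19)=214 <-- matches target
Option D: A[2] 31->10, delta=-21, new_sum=195+(-21)=174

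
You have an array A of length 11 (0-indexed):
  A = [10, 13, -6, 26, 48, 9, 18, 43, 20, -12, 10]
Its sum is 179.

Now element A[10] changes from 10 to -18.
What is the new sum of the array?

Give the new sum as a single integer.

Answer: 151

Derivation:
Old value at index 10: 10
New value at index 10: -18
Delta = -18 - 10 = -28
New sum = old_sum + delta = 179 + (-28) = 151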